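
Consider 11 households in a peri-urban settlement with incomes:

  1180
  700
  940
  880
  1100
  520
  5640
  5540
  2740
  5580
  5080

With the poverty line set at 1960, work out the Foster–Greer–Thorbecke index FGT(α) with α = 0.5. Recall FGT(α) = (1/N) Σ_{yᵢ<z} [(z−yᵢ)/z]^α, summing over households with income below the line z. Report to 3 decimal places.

Below the line: 520, 700, 880, 940, 1100, 1180 (q = 6 of N = 11).
Relative gaps: (1960−520)/1960 = 0.7347; (1960−700)/1960 = 0.6429; (1960−880)/1960 = 0.5510; (1960−940)/1960 = 0.5204; (1960−1100)/1960 = 0.4388; (1960−1180)/1960 = 0.3980.
Raised to α = 0.5: 0.85714; 0.80178; 0.74231; 0.72139; 0.66240; 0.63084.
Sum = 4.415869; FGT(0.5) = 4.415869 / 11 = 0.401.

0.401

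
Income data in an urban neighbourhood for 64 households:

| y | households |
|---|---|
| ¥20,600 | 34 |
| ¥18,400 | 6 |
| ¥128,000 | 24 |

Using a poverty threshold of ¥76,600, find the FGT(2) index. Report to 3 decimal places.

Poor units: 6×¥18,400, 34×¥20,600 (q = 40 of N = 64).
Normalized shortfalls: (76600−18400)/76600 = 0.7598 (×6); (76600−20600)/76600 = 0.7311 (×34).
Squared: 0.5773 (×6); 0.5345 (×34).
Sum = 21.635474; P₂ = 21.635474 / 64 = 0.338.

0.338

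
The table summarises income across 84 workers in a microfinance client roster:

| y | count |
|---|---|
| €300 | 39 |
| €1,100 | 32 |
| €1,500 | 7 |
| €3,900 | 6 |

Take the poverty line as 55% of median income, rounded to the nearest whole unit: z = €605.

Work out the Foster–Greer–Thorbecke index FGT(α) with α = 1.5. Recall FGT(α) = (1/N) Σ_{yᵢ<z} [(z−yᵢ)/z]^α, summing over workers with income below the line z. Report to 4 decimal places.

Incomes under z: 39×€300 (q = 39 of N = 84).
Gap ratios (z−y)/z: (605−300)/605 = 0.5041 (×39).
Raised to α = 1.5: 0.35795 (×39).
Sum = 13.959868; FGT(1.5) = 13.959868 / 84 = 0.1662.

0.1662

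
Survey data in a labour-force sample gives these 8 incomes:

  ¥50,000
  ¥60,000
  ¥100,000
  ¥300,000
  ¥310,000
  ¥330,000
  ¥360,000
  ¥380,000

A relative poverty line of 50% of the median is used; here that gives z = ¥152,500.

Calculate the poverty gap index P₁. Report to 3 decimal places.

0.203

Below the line: ¥50,000, ¥60,000, ¥100,000 (q = 3 of N = 8).
Normalized shortfalls: (152500−50000)/152500 = 0.6721; (152500−60000)/152500 = 0.6066; (152500−100000)/152500 = 0.3443.
Σ = 1.622951. Dividing by the full population N = 8 gives P₁ = 0.203.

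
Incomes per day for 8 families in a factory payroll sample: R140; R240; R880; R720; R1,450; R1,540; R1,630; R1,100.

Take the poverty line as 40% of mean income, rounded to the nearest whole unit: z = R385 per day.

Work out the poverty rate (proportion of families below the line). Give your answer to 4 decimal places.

2 of the 8 families have income below R385.
H = 2/8 = 0.2500.

0.2500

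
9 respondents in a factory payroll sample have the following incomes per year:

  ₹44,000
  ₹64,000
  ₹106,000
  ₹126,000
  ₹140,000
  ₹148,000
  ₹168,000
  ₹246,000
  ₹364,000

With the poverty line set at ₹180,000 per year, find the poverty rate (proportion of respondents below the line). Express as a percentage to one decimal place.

77.8%

7 of the 9 respondents have income below ₹180,000.
H = 7/9 = 77.8%.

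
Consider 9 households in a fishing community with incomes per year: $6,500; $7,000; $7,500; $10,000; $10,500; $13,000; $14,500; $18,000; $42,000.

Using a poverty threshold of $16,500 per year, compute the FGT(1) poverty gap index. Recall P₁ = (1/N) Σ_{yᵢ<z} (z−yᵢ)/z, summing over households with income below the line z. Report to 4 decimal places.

0.3131

Below z: $6,500, $7,000, $7,500, $10,000, $10,500, $13,000, $14,500 (q = 7 of N = 9).
Shortfall ratios: (16500−6500)/16500 = 0.6061; (16500−7000)/16500 = 0.5758; (16500−7500)/16500 = 0.5455; (16500−10000)/16500 = 0.3939; (16500−10500)/16500 = 0.3636; (16500−13000)/16500 = 0.2121; (16500−14500)/16500 = 0.1212.
Σ = 2.818182. Dividing by the full population N = 9 gives P₁ = 0.3131.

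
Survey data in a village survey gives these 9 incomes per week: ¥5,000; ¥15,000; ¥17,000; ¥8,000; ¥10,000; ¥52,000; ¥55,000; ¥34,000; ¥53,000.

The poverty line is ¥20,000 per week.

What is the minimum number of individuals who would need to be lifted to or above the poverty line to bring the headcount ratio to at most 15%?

4

Currently q = 5 of N = 9 are below the line (H = 0.556).
A headcount ratio of at most 15% allows at most ⌊0.15 × 9⌋ = 1 poor individuals.
So at least 5 − 1 = 4 must be lifted.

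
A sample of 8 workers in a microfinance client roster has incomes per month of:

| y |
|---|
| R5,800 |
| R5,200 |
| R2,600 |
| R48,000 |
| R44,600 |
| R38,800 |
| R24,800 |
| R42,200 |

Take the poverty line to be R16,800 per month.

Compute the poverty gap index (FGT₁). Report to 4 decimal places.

0.2738

Below the line: R2,600, R5,200, R5,800 (q = 3 of N = 8).
Shortfall ratios: (16800−2600)/16800 = 0.8452; (16800−5200)/16800 = 0.6905; (16800−5800)/16800 = 0.6548.
Sum of shortfalls = 2.190476; P₁ averages over all N: 2.190476 / 8 = 0.2738.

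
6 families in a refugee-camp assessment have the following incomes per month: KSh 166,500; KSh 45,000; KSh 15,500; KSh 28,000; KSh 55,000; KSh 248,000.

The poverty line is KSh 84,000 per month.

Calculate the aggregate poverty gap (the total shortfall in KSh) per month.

Incomes under z: KSh 15,500, KSh 28,000, KSh 45,000, KSh 55,000 (q = 4 of N = 6).
Individual gaps: 84000−15500 = 68500; 84000−28000 = 56000; 84000−45000 = 39000; 84000−55000 = 29000.
Aggregate gap = KSh 192,500.

KSh 192,500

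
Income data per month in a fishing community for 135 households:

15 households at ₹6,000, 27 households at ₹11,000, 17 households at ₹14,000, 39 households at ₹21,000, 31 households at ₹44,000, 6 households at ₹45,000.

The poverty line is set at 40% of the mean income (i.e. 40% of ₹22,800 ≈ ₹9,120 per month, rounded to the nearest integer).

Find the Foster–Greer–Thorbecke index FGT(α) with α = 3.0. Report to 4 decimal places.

Poor units: 15×₹6,000 (q = 15 of N = 135).
Normalized shortfalls: (9120−6000)/9120 = 0.3421 (×15).
Raised to α = 3.0: 0.04004 (×15).
Sum = 0.600580; FGT(3.0) = 0.600580 / 135 = 0.0044.

0.0044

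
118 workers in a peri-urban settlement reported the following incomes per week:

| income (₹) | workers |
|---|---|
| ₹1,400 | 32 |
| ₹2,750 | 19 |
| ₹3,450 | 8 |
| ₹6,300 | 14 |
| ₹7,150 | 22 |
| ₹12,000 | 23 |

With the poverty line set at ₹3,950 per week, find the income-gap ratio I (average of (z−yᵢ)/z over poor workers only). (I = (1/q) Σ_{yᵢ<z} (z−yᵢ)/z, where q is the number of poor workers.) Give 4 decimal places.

Poor units: 32×₹1,400, 19×₹2,750, 8×₹3,450 (q = 59 of N = 118).
Shortfall ratios (z−y)/z: 0.6456 (×32), 0.3038 (×19), 0.1266 (×8); sum = 27.443038.
I averages over the q = 59 poor units only: 27.443038 / 59 = 0.4651.

0.4651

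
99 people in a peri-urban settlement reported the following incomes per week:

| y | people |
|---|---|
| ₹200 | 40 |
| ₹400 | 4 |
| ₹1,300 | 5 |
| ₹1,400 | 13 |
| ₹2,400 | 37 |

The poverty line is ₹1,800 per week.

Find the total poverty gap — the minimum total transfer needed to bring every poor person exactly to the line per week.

₹77,300

Below z: 40×₹200, 4×₹400, 5×₹1,300, 13×₹1,400 (q = 62 of N = 99).
Individual gaps: 40×(1800−200) = 64000; 4×(1800−400) = 5600; 5×(1800−1300) = 2500; 13×(1800−1400) = 5200.
Aggregate gap = ₹77,300.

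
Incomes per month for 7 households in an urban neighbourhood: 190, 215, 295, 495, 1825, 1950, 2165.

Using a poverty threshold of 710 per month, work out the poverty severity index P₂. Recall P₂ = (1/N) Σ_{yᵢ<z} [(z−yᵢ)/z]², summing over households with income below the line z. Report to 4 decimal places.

Below z: 190, 215, 295, 495 (q = 4 of N = 7).
Gap ratios (z−y)/z: (710−190)/710 = 0.7324; (710−215)/710 = 0.6972; (710−295)/710 = 0.5845; (710−495)/710 = 0.3028.
Squared: 0.5364; 0.4861; 0.3416; 0.0917.
Sum = 1.455812; P₂ = 1.455812 / 7 = 0.2080.

0.2080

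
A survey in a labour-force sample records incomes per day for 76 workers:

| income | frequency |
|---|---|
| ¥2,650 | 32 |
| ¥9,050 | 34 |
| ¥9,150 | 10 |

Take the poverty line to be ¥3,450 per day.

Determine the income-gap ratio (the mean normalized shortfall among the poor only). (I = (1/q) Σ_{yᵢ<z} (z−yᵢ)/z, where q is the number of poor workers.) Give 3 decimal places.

Incomes under z: 32×¥2,650 (q = 32 of N = 76).
Relative gaps: 0.2319 (×32); sum = 7.420290.
The income-gap ratio divides by q (the poor only): 7.420290 / 32 = 0.232.

0.232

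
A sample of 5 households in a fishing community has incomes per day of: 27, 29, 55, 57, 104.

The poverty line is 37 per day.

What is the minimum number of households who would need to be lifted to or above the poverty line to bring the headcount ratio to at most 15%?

2

Currently q = 2 of N = 5 are below the line (H = 0.400).
A headcount ratio of at most 15% allows at most ⌊0.15 × 5⌋ = 0 poor households.
So at least 2 − 0 = 2 must be lifted.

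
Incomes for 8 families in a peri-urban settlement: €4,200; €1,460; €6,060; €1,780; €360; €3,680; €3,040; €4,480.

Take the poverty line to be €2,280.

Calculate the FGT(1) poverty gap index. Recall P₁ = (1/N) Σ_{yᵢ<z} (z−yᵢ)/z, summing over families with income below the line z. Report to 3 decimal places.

Below z: €360, €1,460, €1,780 (q = 3 of N = 8).
Shortfall ratios: (2280−360)/2280 = 0.8421; (2280−1460)/2280 = 0.3596; (2280−1780)/2280 = 0.2193.
Σ = 1.421053. Dividing by the full population N = 8 gives P₁ = 0.178.

0.178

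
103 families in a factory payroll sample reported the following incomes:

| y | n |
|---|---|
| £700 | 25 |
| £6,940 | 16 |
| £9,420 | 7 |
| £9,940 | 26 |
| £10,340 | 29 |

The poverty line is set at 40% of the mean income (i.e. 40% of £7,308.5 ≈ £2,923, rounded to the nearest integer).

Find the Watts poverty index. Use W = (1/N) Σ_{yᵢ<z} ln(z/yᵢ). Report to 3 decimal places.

Below z: 25×£700 (q = 25 of N = 103).
ln(z/y) terms: ln(2923/700) = 1.4293 (×25).
W = 35.732136 / 103 = 0.347.

0.347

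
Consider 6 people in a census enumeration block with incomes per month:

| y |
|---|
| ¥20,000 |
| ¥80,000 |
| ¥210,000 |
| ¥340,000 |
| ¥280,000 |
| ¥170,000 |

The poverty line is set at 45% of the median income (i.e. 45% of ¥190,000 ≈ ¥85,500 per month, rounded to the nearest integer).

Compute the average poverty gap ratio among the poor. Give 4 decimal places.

Below the line: ¥20,000, ¥80,000 (q = 2 of N = 6).
Shortfall ratios (z−y)/z: 0.7661, 0.0643; sum = 0.830409.
The income-gap ratio divides by q (the poor only): 0.830409 / 2 = 0.4152.

0.4152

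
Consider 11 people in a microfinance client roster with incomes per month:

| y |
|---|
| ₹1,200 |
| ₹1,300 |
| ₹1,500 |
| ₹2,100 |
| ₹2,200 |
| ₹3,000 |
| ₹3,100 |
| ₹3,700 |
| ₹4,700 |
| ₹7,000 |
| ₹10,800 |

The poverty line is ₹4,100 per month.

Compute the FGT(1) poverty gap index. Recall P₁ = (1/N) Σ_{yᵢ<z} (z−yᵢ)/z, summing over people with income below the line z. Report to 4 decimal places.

Below the line: ₹1,200, ₹1,300, ₹1,500, ₹2,100, ₹2,200, ₹3,000, ₹3,100, ₹3,700 (q = 8 of N = 11).
Normalized shortfalls: (4100−1200)/4100 = 0.7073; (4100−1300)/4100 = 0.6829; (4100−1500)/4100 = 0.6341; (4100−2100)/4100 = 0.4878; (4100−2200)/4100 = 0.4634; (4100−3000)/4100 = 0.2683; (4100−3100)/4100 = 0.2439; (4100−3700)/4100 = 0.0976.
Sum of shortfalls = 3.585366; P₁ averages over all N: 3.585366 / 11 = 0.3259.

0.3259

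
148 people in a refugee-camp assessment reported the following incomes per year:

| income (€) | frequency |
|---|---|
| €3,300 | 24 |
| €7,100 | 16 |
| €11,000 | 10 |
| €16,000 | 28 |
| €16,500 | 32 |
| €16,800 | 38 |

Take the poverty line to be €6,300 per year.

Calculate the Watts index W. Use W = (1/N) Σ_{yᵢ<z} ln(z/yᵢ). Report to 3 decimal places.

0.105

Below the line: 24×€3,300 (q = 24 of N = 148).
Log shortfalls: ln(6300/3300) = 0.6466 (×24).
W = 15.519052 / 148 = 0.105.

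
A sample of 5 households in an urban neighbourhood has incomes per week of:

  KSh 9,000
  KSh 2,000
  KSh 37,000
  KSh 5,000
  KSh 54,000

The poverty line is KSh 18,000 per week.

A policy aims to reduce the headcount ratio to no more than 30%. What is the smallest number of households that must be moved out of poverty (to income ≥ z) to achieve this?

2

3 of the 5 households are poor, so H = 3/5 = 0.600.
A headcount ratio of at most 30% allows at most ⌊0.30 × 5⌋ = 1 poor households.
So at least 3 − 1 = 2 must be lifted.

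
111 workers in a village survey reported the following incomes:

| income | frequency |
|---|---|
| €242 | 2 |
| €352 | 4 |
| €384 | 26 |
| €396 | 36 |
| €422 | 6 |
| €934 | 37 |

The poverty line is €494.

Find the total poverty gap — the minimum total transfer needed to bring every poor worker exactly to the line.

€7,892

Below z: 2×€242, 4×€352, 26×€384, 36×€396, 6×€422 (q = 74 of N = 111).
Individual gaps: 2×(494−242) = 504; 4×(494−352) = 568; 26×(494−384) = 2860; 36×(494−396) = 3528; 6×(494−422) = 432.
Aggregate gap = €7,892.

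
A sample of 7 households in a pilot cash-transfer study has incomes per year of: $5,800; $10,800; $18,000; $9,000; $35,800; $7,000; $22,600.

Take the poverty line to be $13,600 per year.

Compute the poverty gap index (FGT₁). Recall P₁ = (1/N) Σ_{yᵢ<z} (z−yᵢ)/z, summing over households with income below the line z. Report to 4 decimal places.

Incomes under z: $5,800, $7,000, $9,000, $10,800 (q = 4 of N = 7).
Gap ratios (z−y)/z: (13600−5800)/13600 = 0.5735; (13600−7000)/13600 = 0.4853; (13600−9000)/13600 = 0.3382; (13600−10800)/13600 = 0.2059.
Sum of shortfalls = 1.602941; P₁ averages over all N: 1.602941 / 7 = 0.2290.

0.2290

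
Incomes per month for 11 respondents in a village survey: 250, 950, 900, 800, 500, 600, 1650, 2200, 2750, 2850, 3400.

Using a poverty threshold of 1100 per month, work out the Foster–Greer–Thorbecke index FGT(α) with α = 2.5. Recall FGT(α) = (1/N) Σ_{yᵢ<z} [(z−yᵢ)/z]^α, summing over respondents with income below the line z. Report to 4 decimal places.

Below the line: 250, 500, 600, 800, 900, 950 (q = 6 of N = 11).
Normalized shortfalls: (1100−250)/1100 = 0.7727; (1100−500)/1100 = 0.5455; (1100−600)/1100 = 0.4545; (1100−800)/1100 = 0.2727; (1100−900)/1100 = 0.1818; (1100−950)/1100 = 0.1364.
Raised to α = 2.5: 0.52489; 0.21973; 0.13930; 0.03884; 0.01410; 0.00687.
Sum = 0.943724; FGT(2.5) = 0.943724 / 11 = 0.0858.

0.0858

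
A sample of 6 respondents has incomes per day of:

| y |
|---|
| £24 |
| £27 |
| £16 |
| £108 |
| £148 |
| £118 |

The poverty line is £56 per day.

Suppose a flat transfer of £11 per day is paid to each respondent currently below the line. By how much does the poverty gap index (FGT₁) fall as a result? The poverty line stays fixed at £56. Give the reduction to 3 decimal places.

Before: below the line — £16, £24, £27; poverty gap index (FGT₁) = 0.30060.
After the £11 transfer: below the line — £27, £35, £38; poverty gap index (FGT₁) = 0.20238.
Reduction = 0.30060 − 0.20238 = 0.098.

0.098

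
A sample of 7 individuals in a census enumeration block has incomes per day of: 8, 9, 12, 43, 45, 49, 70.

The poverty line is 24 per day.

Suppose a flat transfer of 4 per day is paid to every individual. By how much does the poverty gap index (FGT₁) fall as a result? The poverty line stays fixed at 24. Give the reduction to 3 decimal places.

0.071

Before: below the line — 8, 9, 12; poverty gap index (FGT₁) = 0.25595.
After the 4 transfer: below the line — 12, 13, 16; poverty gap index (FGT₁) = 0.18452.
Reduction = 0.25595 − 0.18452 = 0.071.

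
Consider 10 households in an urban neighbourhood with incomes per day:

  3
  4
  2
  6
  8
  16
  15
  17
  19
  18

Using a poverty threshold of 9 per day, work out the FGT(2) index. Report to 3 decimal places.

0.148

Below z: 2, 3, 4, 6, 8 (q = 5 of N = 10).
Relative gaps: (9−2)/9 = 0.7778; (9−3)/9 = 0.6667; (9−4)/9 = 0.5556; (9−6)/9 = 0.3333; (9−8)/9 = 0.1111.
Squared: 0.6049; 0.4444; 0.3086; 0.1111; 0.0123.
Sum = 1.481481; P₂ = 1.481481 / 10 = 0.148.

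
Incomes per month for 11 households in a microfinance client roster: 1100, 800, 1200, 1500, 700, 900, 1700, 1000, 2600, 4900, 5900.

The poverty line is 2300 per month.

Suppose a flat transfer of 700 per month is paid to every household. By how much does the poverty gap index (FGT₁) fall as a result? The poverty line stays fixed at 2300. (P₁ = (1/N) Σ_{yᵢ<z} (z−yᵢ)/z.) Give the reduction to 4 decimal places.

Before: below the line — 700, 800, 900, 1000, 1100, 1200, 1500, 1700; poverty gap index (FGT₁) = 0.375494.
After the 700 transfer: below the line — 1400, 1500, 1600, 1700, 1800, 1900, 2200; poverty gap index (FGT₁) = 0.158103.
Reduction = 0.375494 − 0.158103 = 0.2174.

0.2174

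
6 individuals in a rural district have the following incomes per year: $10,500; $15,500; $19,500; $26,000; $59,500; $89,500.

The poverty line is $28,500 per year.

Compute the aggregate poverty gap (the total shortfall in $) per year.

Poor units: $10,500, $15,500, $19,500, $26,000 (q = 4 of N = 6).
Individual gaps: 28500−10500 = 18000; 28500−15500 = 13000; 28500−19500 = 9000; 28500−26000 = 2500.
Aggregate gap = $42,500.

$42,500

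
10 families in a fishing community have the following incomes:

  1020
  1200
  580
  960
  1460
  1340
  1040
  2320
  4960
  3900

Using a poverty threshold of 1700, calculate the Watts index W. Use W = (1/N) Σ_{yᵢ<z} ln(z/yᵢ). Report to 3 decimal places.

0.339

Below z: 580, 960, 1020, 1040, 1200, 1340, 1460 (q = 7 of N = 10).
Log shortfalls: ln(1700/580) = 1.0754; ln(1700/960) = 0.5715; ln(1700/1020) = 0.5108; ln(1700/1040) = 0.4914; ln(1700/1200) = 0.3483; ln(1700/1340) = 0.2380; ln(1700/1460) = 0.1522.
W = 3.387496 / 10 = 0.339.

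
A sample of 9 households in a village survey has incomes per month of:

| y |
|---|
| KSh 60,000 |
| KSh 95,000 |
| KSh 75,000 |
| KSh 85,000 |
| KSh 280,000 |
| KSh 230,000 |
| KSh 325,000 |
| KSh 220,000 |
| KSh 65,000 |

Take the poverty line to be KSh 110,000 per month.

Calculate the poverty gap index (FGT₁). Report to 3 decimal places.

Incomes under z: KSh 60,000, KSh 65,000, KSh 75,000, KSh 85,000, KSh 95,000 (q = 5 of N = 9).
Normalized shortfalls: (110000−60000)/110000 = 0.4545; (110000−65000)/110000 = 0.4091; (110000−75000)/110000 = 0.3182; (110000−85000)/110000 = 0.2273; (110000−95000)/110000 = 0.1364.
Σ = 1.545455. Dividing by the full population N = 9 gives P₁ = 0.172.

0.172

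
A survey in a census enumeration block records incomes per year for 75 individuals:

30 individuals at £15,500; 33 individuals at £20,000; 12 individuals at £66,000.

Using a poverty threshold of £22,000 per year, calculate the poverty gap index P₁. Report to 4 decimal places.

0.1582

Below z: 30×£15,500, 33×£20,000 (q = 63 of N = 75).
Normalized shortfalls: (22000−15500)/22000 = 0.2955 (×30); (22000−20000)/22000 = 0.0909 (×33).
Sum of shortfalls = 11.863636; P₁ averages over all N: 11.863636 / 75 = 0.1582.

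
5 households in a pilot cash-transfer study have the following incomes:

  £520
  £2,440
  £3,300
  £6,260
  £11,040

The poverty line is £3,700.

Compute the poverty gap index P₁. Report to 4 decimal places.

0.2616

Incomes under z: £520, £2,440, £3,300 (q = 3 of N = 5).
Shortfall ratios: (3700−520)/3700 = 0.8595; (3700−2440)/3700 = 0.3405; (3700−3300)/3700 = 0.1081.
Sum of shortfalls = 1.308108; P₁ averages over all N: 1.308108 / 5 = 0.2616.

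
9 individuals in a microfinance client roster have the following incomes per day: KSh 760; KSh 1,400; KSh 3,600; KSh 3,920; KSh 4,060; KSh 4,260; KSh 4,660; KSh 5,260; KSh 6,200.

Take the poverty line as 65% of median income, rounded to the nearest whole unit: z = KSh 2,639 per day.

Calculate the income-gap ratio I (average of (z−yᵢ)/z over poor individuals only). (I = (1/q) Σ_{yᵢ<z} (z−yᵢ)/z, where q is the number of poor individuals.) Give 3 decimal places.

0.591

Below z: KSh 760, KSh 1,400 (q = 2 of N = 9).
Relative gaps: 0.7120, 0.4695; sum = 1.181508.
The income-gap ratio divides by q (the poor only): 1.181508 / 2 = 0.591.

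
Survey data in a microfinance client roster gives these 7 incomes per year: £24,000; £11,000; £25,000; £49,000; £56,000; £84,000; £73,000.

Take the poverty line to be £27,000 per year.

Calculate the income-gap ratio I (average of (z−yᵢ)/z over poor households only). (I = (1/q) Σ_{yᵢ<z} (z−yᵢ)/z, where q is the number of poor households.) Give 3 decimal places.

Below the line: £11,000, £24,000, £25,000 (q = 3 of N = 7).
Relative gaps: 0.5926, 0.1111, 0.0741; sum = 0.777778.
I averages over the q = 3 poor units only: 0.777778 / 3 = 0.259.

0.259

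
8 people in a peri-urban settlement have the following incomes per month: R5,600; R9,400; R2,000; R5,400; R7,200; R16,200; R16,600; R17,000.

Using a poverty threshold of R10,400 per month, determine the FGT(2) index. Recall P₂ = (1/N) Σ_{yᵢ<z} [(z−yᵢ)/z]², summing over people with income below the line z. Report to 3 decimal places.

Poor units: R2,000, R5,400, R5,600, R7,200, R9,400 (q = 5 of N = 8).
Normalized shortfalls: (10400−2000)/10400 = 0.8077; (10400−5400)/10400 = 0.4808; (10400−5600)/10400 = 0.4615; (10400−7200)/10400 = 0.3077; (10400−9400)/10400 = 0.0962.
Squared: 0.6524; 0.2311; 0.2130; 0.0947; 0.0092.
Sum = 1.200444; P₂ = 1.200444 / 8 = 0.150.

0.150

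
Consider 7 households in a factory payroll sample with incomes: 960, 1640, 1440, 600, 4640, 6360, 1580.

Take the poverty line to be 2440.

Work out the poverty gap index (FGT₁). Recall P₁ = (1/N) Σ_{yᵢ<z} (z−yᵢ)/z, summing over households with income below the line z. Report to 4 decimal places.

0.3501

Poor units: 600, 960, 1440, 1580, 1640 (q = 5 of N = 7).
Shortfall ratios: (2440−600)/2440 = 0.7541; (2440−960)/2440 = 0.6066; (2440−1440)/2440 = 0.4098; (2440−1580)/2440 = 0.3525; (2440−1640)/2440 = 0.3279.
Sum of shortfalls = 2.450820; P₁ averages over all N: 2.450820 / 7 = 0.3501.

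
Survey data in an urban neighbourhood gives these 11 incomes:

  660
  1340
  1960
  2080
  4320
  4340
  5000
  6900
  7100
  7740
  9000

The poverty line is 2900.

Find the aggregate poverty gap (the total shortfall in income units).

5560

Below the line: 660, 1340, 1960, 2080 (q = 4 of N = 11).
Individual gaps: 2900−660 = 2240; 2900−1340 = 1560; 2900−1960 = 940; 2900−2080 = 820.
Aggregate gap = 5560.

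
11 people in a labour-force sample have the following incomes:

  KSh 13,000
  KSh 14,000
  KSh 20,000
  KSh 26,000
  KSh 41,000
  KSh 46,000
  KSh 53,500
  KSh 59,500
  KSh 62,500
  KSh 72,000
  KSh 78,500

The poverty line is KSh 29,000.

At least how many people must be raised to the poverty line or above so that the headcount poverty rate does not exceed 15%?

Currently q = 4 of N = 11 are below the line (H = 0.364).
A headcount ratio of at most 15% allows at most ⌊0.15 × 11⌋ = 1 poor people.
So at least 4 − 1 = 3 must be lifted.

3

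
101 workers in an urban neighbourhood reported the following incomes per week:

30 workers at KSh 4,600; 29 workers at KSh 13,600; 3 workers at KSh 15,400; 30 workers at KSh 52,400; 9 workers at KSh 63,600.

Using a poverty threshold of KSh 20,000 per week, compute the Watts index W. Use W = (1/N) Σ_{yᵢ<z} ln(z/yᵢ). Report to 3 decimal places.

Below z: 30×KSh 4,600, 29×KSh 13,600, 3×KSh 15,400 (q = 62 of N = 101).
Log gaps: ln(20000/4600) = 1.4697 (×30); ln(20000/13600) = 0.3857 (×29); ln(20000/15400) = 0.2614 (×3).
W = 56.058585 / 101 = 0.555.

0.555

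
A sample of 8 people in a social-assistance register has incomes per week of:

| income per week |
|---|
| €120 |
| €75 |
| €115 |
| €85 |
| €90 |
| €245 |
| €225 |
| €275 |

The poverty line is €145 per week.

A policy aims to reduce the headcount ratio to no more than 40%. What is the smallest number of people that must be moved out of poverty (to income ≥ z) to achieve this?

5 of the 8 people are poor, so H = 5/8 = 0.625.
A headcount ratio of at most 40% allows at most ⌊0.40 × 8⌋ = 3 poor people.
So at least 5 − 3 = 2 must be lifted.

2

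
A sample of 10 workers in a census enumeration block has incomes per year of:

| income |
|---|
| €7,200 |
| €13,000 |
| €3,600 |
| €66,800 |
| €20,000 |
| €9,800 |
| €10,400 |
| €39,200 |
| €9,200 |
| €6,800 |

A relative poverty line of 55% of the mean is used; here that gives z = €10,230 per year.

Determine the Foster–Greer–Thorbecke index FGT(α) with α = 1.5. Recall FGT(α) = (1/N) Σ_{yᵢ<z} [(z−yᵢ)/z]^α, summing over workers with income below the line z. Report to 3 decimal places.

Below z: €3,600, €6,800, €7,200, €9,200, €9,800 (q = 5 of N = 10).
Normalized shortfalls: (10230−3600)/10230 = 0.6481; (10230−6800)/10230 = 0.3353; (10230−7200)/10230 = 0.2962; (10230−9200)/10230 = 0.1007; (10230−9800)/10230 = 0.0420.
Raised to α = 1.5: 0.52174; 0.19415; 0.16119; 0.03195; 0.00862.
Sum = 0.917649; FGT(1.5) = 0.917649 / 10 = 0.092.

0.092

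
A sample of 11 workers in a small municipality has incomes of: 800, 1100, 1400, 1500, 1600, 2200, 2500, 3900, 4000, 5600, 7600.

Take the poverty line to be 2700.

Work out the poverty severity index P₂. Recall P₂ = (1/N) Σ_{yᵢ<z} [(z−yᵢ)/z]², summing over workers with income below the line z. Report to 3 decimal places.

Below z: 800, 1100, 1400, 1500, 1600, 2200, 2500 (q = 7 of N = 11).
Normalized shortfalls: (2700−800)/2700 = 0.7037; (2700−1100)/2700 = 0.5926; (2700−1400)/2700 = 0.4815; (2700−1500)/2700 = 0.4444; (2700−1600)/2700 = 0.4074; (2700−2200)/2700 = 0.1852; (2700−2500)/2700 = 0.0741.
Squared: 0.4952; 0.3512; 0.2318; 0.1975; 0.1660; 0.0343; 0.0055.
Sum = 1.481481; P₂ = 1.481481 / 11 = 0.135.

0.135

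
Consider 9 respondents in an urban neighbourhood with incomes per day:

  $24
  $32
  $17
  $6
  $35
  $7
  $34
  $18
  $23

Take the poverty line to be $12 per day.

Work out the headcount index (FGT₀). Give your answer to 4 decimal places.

0.2222

2 of the 9 respondents have income below $12.
H = 2/9 = 0.2222.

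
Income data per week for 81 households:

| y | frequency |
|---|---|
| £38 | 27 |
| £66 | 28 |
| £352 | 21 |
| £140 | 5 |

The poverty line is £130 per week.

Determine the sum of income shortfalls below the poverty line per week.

£4,276

Incomes under z: 27×£38, 28×£66 (q = 55 of N = 81).
Individual gaps: 27×(130−38) = 2484; 28×(130−66) = 1792.
Aggregate gap = £4,276.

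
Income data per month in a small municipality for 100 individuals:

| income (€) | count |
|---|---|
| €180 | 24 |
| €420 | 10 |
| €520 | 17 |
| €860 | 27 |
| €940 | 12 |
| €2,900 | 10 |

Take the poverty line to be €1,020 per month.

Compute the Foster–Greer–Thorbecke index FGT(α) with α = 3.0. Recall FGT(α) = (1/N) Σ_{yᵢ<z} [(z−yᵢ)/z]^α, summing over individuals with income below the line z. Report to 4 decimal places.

0.1755

Below z: 24×€180, 10×€420, 17×€520, 27×€860, 12×€940 (q = 90 of N = 100).
Gap ratios (z−y)/z: (1020−180)/1020 = 0.8235 (×24); (1020−420)/1020 = 0.5882 (×10); (1020−520)/1020 = 0.4902 (×17); (1020−860)/1020 = 0.1569 (×27); (1020−940)/1020 = 0.0784 (×12).
Raised to α = 3.0: 0.55852 (×24); 0.20354 (×10); 0.11779 (×17); 0.00386 (×27); 0.00048 (×12).
Sum = 17.552291; FGT(3.0) = 17.552291 / 100 = 0.1755.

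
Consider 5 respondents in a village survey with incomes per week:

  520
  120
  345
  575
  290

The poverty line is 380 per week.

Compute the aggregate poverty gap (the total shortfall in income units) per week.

385

Below z: 120, 290, 345 (q = 3 of N = 5).
Individual gaps: 380−120 = 260; 380−290 = 90; 380−345 = 35.
Aggregate gap = 385.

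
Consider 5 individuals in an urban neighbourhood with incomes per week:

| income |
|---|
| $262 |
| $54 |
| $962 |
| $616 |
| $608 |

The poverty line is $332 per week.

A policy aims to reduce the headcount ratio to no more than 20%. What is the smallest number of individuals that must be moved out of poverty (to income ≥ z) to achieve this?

1

2 of the 5 individuals are poor, so H = 2/5 = 0.400.
A headcount ratio of at most 20% allows at most ⌊0.20 × 5⌋ = 1 poor individuals.
So at least 2 − 1 = 1 must be lifted.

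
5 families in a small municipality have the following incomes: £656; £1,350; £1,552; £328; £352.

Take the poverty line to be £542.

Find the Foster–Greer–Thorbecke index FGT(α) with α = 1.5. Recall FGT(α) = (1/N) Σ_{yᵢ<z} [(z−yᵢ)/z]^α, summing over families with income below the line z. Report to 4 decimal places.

0.0911

Below z: £328, £352 (q = 2 of N = 5).
Relative gaps: (542−328)/542 = 0.3948; (542−352)/542 = 0.3506.
Raised to α = 1.5: 0.24810; 0.20755.
Sum = 0.455651; FGT(1.5) = 0.455651 / 5 = 0.0911.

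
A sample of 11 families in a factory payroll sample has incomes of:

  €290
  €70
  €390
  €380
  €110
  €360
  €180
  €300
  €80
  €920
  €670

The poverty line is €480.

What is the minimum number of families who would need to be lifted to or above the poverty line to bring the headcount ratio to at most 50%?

4

Currently q = 9 of N = 11 are below the line (H = 0.818).
A headcount ratio of at most 50% allows at most ⌊0.50 × 11⌋ = 5 poor families.
So at least 9 − 5 = 4 must be lifted.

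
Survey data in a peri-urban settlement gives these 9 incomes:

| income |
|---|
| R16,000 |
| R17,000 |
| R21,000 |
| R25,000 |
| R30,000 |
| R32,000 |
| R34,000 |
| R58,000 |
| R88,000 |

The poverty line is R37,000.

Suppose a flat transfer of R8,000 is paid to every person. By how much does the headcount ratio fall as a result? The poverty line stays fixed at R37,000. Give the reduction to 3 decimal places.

Before: below the line — R16,000, R17,000, R21,000, R25,000, R30,000, R32,000, R34,000; headcount ratio = 0.77778.
After the R8,000 transfer: below the line — R24,000, R25,000, R29,000, R33,000; headcount ratio = 0.44444.
Reduction = 0.77778 − 0.44444 = 0.333.

0.333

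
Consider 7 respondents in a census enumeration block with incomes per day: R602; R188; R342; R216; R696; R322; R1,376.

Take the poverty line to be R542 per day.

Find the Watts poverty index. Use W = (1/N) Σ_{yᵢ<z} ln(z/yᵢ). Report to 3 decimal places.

Below the line: R188, R216, R322, R342 (q = 4 of N = 7).
Log gaps: ln(542/188) = 1.0588; ln(542/216) = 0.9200; ln(542/322) = 0.5207; ln(542/342) = 0.4605.
W = 2.959981 / 7 = 0.423.

0.423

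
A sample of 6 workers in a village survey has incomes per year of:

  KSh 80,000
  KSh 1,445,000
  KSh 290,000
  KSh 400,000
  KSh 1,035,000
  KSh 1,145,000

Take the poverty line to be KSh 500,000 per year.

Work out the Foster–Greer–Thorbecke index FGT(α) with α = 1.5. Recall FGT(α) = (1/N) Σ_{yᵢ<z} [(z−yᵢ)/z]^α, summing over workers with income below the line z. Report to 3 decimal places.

Poor units: KSh 80,000, KSh 290,000, KSh 400,000 (q = 3 of N = 6).
Shortfall ratios: (500000−80000)/500000 = 0.8400; (500000−290000)/500000 = 0.4200; (500000−400000)/500000 = 0.2000.
Raised to α = 1.5: 0.76987; 0.27219; 0.08944.
Sum = 1.131507; FGT(1.5) = 1.131507 / 6 = 0.189.

0.189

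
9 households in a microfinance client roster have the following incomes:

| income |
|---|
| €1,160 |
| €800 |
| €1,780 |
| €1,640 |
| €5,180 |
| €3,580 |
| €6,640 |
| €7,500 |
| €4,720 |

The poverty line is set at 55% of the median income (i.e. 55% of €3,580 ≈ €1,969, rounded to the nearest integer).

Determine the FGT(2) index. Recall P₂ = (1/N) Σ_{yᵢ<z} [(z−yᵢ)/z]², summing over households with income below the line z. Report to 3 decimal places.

0.062

Poor units: €800, €1,160, €1,640, €1,780 (q = 4 of N = 9).
Relative gaps: (1969−800)/1969 = 0.5937; (1969−1160)/1969 = 0.4109; (1969−1640)/1969 = 0.1671; (1969−1780)/1969 = 0.0960.
Squared: 0.3525; 0.1688; 0.0279; 0.0092.
Sum = 0.558428; P₂ = 0.558428 / 9 = 0.062.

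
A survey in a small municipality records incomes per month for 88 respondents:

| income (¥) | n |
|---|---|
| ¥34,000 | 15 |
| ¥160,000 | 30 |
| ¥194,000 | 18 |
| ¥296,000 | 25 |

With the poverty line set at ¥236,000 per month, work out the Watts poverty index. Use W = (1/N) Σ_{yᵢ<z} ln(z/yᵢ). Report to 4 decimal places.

Below the line: 15×¥34,000, 30×¥160,000, 18×¥194,000 (q = 63 of N = 88).
Log gaps: ln(236000/34000) = 1.9375 (×15); ln(236000/160000) = 0.3887 (×30); ln(236000/194000) = 0.1960 (×18).
W = 44.249335 / 88 = 0.5028.

0.5028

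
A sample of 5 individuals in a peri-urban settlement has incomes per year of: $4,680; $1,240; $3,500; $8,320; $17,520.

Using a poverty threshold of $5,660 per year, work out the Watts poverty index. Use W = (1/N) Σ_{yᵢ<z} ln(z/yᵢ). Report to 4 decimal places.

Poor units: $1,240, $3,500, $4,680 (q = 3 of N = 5).
Log gaps: ln(5660/1240) = 1.5183; ln(5660/3500) = 0.4807; ln(5660/4680) = 0.1901.
W = 2.189099 / 5 = 0.4378.

0.4378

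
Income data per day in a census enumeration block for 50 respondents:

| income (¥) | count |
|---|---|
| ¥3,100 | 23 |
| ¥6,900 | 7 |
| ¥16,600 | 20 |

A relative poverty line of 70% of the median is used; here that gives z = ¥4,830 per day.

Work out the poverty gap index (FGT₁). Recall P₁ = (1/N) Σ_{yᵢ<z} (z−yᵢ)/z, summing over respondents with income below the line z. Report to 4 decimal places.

Incomes under z: 23×¥3,100 (q = 23 of N = 50).
Shortfall ratios: (4830−3100)/4830 = 0.3582 (×23).
Sum of shortfalls = 8.238095; P₁ averages over all N: 8.238095 / 50 = 0.1648.

0.1648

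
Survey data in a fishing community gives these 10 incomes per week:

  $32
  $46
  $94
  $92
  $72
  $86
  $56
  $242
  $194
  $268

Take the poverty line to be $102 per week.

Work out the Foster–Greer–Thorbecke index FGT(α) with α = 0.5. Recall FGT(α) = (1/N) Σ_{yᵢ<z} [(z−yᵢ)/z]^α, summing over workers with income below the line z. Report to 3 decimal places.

Below the line: $32, $46, $56, $72, $86, $92, $94 (q = 7 of N = 10).
Normalized shortfalls: (102−32)/102 = 0.6863; (102−46)/102 = 0.5490; (102−56)/102 = 0.4510; (102−72)/102 = 0.2941; (102−86)/102 = 0.1569; (102−92)/102 = 0.0980; (102−94)/102 = 0.0784.
Raised to α = 0.5: 0.82842; 0.74096; 0.67155; 0.54233; 0.39606; 0.31311; 0.28006.
Sum = 3.772480; FGT(0.5) = 3.772480 / 10 = 0.377.

0.377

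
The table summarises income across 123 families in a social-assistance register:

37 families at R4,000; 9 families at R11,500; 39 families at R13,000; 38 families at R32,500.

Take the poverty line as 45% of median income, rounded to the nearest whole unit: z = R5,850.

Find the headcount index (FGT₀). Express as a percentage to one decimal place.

30.1%

37 of the 123 families have income below R5,850.
H = 37/123 = 30.1%.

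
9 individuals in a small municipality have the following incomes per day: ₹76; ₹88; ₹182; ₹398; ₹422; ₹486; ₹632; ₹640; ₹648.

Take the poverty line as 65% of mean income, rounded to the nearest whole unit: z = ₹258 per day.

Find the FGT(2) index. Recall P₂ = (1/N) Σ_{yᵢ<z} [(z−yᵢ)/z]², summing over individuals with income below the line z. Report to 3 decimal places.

Incomes under z: ₹76, ₹88, ₹182 (q = 3 of N = 9).
Normalized shortfalls: (258−76)/258 = 0.7054; (258−88)/258 = 0.6589; (258−182)/258 = 0.2946.
Squared: 0.4976; 0.4342; 0.0868.
Sum = 1.018569; P₂ = 1.018569 / 9 = 0.113.

0.113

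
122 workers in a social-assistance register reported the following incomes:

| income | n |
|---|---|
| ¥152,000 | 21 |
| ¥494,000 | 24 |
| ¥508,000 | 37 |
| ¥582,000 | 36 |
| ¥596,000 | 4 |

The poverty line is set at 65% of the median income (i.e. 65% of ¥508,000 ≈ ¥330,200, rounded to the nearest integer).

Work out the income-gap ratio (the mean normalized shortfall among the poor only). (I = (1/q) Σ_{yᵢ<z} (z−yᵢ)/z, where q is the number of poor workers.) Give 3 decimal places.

0.540

Below the line: 21×¥152,000 (q = 21 of N = 122).
Relative gaps: 0.5397 (×21); sum = 11.333131.
The income-gap ratio divides by q (the poor only): 11.333131 / 21 = 0.540.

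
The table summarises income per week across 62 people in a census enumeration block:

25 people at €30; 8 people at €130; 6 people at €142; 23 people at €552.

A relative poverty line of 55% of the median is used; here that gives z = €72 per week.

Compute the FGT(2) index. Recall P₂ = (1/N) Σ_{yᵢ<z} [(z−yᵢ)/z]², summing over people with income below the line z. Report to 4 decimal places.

0.1372

Incomes under z: 25×€30 (q = 25 of N = 62).
Normalized shortfalls: (72−30)/72 = 0.5833 (×25).
Squared: 0.3403 (×25).
Sum = 8.506944; P₂ = 8.506944 / 62 = 0.1372.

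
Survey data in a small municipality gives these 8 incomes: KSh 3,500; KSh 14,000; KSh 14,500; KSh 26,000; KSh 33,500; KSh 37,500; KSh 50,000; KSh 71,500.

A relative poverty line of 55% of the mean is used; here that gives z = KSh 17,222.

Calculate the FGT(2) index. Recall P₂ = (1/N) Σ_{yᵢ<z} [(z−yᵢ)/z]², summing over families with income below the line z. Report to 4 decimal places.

Poor units: KSh 3,500, KSh 14,000, KSh 14,500 (q = 3 of N = 8).
Shortfall ratios: (17222−3500)/17222 = 0.7968; (17222−14000)/17222 = 0.1871; (17222−14500)/17222 = 0.1581.
Squared: 0.6348; 0.0350; 0.0250.
Sum = 0.694827; P₂ = 0.694827 / 8 = 0.0869.

0.0869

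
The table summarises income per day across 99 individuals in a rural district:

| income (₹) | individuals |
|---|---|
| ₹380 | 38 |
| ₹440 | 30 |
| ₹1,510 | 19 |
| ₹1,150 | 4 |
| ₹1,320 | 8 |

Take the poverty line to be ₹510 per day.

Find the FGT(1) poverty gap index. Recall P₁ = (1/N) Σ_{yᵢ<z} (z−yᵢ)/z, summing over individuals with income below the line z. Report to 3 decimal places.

0.139

Incomes under z: 38×₹380, 30×₹440 (q = 68 of N = 99).
Gap ratios (z−y)/z: (510−380)/510 = 0.2549 (×38); (510−440)/510 = 0.1373 (×30).
Σ = 13.803922. Dividing by the full population N = 99 gives P₁ = 0.139.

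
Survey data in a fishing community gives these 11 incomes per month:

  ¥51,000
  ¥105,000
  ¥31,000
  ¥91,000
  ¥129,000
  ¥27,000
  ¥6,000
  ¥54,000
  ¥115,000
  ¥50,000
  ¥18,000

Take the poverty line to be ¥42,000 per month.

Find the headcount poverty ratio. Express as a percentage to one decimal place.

4 of the 11 families have income below ¥42,000.
H = 4/11 = 36.4%.

36.4%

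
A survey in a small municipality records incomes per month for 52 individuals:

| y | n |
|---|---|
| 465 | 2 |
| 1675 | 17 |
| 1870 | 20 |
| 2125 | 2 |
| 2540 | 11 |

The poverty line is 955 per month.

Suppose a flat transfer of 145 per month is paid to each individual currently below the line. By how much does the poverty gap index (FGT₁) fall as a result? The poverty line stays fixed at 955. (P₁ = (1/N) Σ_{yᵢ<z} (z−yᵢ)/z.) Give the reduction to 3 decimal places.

Before: below the line — 2×465; poverty gap index (FGT₁) = 0.01973.
After the 145 transfer: below the line — 2×610; poverty gap index (FGT₁) = 0.01389.
Reduction = 0.01973 − 0.01389 = 0.006.

0.006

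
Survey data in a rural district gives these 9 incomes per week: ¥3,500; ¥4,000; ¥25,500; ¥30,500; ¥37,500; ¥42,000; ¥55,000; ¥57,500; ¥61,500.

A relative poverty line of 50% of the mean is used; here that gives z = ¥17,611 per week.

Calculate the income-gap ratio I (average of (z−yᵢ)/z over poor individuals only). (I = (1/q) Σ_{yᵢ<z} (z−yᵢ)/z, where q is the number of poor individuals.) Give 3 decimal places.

Poor units: ¥3,500, ¥4,000 (q = 2 of N = 9).
Relative gaps: 0.8013, 0.7729; sum = 1.574130.
I averages over the q = 2 poor units only: 1.574130 / 2 = 0.787.

0.787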